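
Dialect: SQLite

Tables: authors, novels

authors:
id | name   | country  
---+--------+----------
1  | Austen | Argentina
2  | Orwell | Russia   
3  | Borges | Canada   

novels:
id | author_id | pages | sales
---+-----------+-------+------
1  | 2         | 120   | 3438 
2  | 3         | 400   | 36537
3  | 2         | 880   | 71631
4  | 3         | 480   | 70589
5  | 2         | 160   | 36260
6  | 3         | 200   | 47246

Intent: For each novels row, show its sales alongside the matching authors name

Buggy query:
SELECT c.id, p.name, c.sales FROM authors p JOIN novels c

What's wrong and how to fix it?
Bug: JOIN with no ON clause produces a cartesian product; every novels row pairs with every authors row

Fix: Add ON c.author_id = p.id to the JOIN

Corrected query:
SELECT c.id, p.name, c.sales FROM authors p JOIN novels c ON c.author_id = p.id

Result:
id | name   | sales
---+--------+------
1  | Orwell | 3438 
2  | Borges | 36537
3  | Orwell | 71631
4  | Borges | 70589
5  | Orwell | 36260
6  | Borges | 47246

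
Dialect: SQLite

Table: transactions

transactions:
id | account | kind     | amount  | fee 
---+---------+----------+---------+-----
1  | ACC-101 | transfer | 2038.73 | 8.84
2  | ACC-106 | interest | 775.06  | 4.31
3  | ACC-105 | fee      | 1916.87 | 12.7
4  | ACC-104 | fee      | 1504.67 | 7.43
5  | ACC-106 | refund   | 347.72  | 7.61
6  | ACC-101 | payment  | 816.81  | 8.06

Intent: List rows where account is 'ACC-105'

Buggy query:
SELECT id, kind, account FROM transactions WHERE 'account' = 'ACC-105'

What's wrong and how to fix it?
Bug: 'account' in single quotes is a string literal, not the column; the comparison is literal-vs-literal and never true

Fix: Reference the column as account without single quotes

Corrected query:
SELECT id, kind, account FROM transactions WHERE account = 'ACC-105'

Result:
id | kind | account
---+------+--------
3  | fee  | ACC-105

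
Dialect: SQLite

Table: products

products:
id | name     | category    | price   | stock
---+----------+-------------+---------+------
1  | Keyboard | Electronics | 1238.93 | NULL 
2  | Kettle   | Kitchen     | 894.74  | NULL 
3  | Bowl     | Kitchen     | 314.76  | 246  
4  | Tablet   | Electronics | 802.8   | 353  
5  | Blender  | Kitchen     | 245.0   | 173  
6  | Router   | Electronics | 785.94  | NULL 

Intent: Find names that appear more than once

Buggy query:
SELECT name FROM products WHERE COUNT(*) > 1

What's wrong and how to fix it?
Bug: WHERE can't reference COUNT(*); aggregates are computed after WHERE

Fix: GROUP BY name, then filter groups with HAVING COUNT(*) > 1

Corrected query:
SELECT name FROM products GROUP BY name HAVING COUNT(*) > 1

Result:
(no rows)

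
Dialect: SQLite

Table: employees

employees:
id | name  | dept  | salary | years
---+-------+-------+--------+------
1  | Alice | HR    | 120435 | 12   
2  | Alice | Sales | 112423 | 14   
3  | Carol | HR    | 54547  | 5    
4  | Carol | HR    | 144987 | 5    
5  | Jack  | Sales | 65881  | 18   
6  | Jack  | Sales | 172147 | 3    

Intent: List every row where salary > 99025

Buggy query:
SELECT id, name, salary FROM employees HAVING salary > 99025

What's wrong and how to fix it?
Bug: HAVING filters the output of aggregation, but this query has no GROUP BY and no aggregate functions, so SQLite rejects it (HAVING clause on a non-aggregate query); the condition here is per row

Fix: Use WHERE for row-level filtering

Corrected query:
SELECT id, name, salary FROM employees WHERE salary > 99025

Result:
id | name  | salary
---+-------+-------
1  | Alice | 120435
2  | Alice | 112423
4  | Carol | 144987
6  | Jack  | 172147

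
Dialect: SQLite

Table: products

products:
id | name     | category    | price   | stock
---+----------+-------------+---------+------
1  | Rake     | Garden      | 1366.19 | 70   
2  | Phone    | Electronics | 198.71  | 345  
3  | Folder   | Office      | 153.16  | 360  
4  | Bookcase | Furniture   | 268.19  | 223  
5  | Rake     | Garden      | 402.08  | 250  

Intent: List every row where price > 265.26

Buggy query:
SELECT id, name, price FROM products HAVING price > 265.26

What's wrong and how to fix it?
Bug: This is a non-aggregate query (no GROUP BY, no aggregates), so in SQLite the HAVING clause is invalid here; a row-level condition belongs in WHERE

Fix: Use WHERE for row-level filtering

Corrected query:
SELECT id, name, price FROM products WHERE price > 265.26

Result:
id | name     | price  
---+----------+--------
1  | Rake     | 1366.19
4  | Bookcase | 268.19 
5  | Rake     | 402.08 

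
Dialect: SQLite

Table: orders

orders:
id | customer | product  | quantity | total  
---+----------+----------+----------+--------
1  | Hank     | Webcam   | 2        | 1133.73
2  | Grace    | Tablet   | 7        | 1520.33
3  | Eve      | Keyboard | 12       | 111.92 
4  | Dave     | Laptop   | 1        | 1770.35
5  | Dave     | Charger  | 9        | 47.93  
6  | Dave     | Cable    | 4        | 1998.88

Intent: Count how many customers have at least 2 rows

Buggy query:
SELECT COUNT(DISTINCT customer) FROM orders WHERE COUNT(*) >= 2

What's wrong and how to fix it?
Bug: COUNT(*) cannot appear in WHERE; the per-group count doesn't exist yet

Fix: Group first with HAVING COUNT(*) >= 2, then COUNT the resulting groups

Corrected query:
SELECT COUNT(*) FROM (SELECT customer FROM orders GROUP BY customer HAVING COUNT(*) >= 2)

Result:
COUNT(*)
--------
1       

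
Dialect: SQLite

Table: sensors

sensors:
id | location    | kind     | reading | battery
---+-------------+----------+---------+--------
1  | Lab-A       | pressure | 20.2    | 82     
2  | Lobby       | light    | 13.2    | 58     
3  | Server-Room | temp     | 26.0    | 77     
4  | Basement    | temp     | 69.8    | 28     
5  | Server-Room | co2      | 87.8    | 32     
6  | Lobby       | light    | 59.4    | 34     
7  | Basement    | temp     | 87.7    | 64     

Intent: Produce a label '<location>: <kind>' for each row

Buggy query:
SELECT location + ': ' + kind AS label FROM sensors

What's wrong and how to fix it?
Bug: SQLite uses || for string concatenation; + coerces text to numbers (yielding 0)

Fix: Replace + with || to concatenate text

Corrected query:
SELECT location || ': ' || kind AS label FROM sensors

Result:
label            
-----------------
Lab-A: pressure  
Lobby: light     
Server-Room: temp
Basement: temp   
Server-Room: co2 
Lobby: light     
Basement: temp   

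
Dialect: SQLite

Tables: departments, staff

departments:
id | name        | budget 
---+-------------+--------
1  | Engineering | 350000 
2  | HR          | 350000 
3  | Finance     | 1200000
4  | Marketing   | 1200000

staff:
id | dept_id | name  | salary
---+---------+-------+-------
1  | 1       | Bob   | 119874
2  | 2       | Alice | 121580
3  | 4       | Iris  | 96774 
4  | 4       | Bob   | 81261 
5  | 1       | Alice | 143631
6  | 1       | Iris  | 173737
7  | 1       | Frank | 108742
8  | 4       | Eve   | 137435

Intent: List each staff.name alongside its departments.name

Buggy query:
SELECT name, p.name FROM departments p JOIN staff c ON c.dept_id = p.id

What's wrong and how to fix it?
Bug: 'name' exists in both joined tables, so the database can't tell which one is meant

Fix: Prefix ambiguous columns with the table alias

Corrected query:
SELECT c.name, p.name FROM departments p JOIN staff c ON c.dept_id = p.id

Result:
name  | name       
------+------------
Bob   | Engineering
Alice | HR         
Iris  | Marketing  
Bob   | Marketing  
Alice | Engineering
Iris  | Engineering
Frank | Engineering
Eve   | Marketing  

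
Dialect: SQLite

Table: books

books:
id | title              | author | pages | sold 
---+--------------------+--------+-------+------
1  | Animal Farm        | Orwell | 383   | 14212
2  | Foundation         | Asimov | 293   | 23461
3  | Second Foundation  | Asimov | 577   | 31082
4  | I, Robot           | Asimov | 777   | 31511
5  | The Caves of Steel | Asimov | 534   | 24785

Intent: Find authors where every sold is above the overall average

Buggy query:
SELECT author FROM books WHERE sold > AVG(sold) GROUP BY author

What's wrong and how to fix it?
Bug: WHERE evaluates per row before aggregation, so AVG() is unavailable

Fix: Compute the overall average in a scalar subquery and compare each group's MIN against it in HAVING

Corrected query:
SELECT author FROM books GROUP BY author HAVING MIN(sold) > (SELECT AVG(sold) FROM books)

Result:
(no rows)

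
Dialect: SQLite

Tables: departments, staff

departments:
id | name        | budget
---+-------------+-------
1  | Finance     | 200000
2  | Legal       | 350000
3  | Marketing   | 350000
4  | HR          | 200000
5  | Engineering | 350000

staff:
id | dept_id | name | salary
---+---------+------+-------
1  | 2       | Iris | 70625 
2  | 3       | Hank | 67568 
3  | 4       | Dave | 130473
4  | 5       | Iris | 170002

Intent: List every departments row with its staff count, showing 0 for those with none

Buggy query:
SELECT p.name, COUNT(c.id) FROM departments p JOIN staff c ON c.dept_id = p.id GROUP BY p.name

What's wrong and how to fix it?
Bug: INNER JOIN drops departments rows that have no matching staff rows

Fix: Use LEFT JOIN so parents without children still appear (COUNT(c.id) gives 0)

Corrected query:
SELECT p.name, COUNT(c.id) FROM departments p LEFT JOIN staff c ON c.dept_id = p.id GROUP BY p.name

Result:
name        | COUNT(c.id)
------------+------------
Engineering | 1          
Finance     | 0          
HR          | 1          
Legal       | 1          
Marketing   | 1          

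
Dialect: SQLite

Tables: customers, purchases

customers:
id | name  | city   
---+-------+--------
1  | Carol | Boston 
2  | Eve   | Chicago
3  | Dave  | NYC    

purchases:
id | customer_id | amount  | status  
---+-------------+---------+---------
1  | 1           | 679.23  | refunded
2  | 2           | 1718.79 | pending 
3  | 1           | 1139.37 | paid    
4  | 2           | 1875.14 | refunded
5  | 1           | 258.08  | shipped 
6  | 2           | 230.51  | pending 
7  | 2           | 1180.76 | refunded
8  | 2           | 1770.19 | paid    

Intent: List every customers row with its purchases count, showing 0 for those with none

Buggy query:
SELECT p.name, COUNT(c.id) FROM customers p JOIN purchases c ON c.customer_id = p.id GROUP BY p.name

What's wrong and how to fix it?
Bug: An inner join excludes parents with zero children

Fix: Switch to LEFT JOIN to retain unmatched parent rows

Corrected query:
SELECT p.name, COUNT(c.id) FROM customers p LEFT JOIN purchases c ON c.customer_id = p.id GROUP BY p.name

Result:
name  | COUNT(c.id)
------+------------
Carol | 3          
Dave  | 0          
Eve   | 5          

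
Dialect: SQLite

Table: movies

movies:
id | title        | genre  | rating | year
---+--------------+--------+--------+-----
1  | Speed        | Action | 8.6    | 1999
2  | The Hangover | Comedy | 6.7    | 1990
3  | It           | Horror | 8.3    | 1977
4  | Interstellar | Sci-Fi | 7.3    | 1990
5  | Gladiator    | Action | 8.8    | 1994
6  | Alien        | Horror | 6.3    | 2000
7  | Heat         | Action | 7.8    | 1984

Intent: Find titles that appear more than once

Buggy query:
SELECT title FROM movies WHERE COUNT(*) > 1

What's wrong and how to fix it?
Bug: WHERE can't reference COUNT(*); aggregates are computed after WHERE

Fix: GROUP BY title, then filter groups with HAVING COUNT(*) > 1

Corrected query:
SELECT title FROM movies GROUP BY title HAVING COUNT(*) > 1

Result:
(no rows)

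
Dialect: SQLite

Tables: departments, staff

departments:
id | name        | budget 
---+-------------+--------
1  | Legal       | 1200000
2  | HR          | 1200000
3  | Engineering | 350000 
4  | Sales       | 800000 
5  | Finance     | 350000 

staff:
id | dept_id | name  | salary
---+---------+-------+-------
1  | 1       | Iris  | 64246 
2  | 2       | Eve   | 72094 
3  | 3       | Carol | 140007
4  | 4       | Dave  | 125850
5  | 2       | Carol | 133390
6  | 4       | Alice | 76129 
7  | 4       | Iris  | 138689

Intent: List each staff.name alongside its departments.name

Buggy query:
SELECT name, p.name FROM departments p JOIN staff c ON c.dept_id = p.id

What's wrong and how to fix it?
Bug: Both tables have a 'name' column; the unqualified reference is ambiguous

Fix: Prefix ambiguous columns with the table alias

Corrected query:
SELECT c.name, p.name FROM departments p JOIN staff c ON c.dept_id = p.id

Result:
name  | name       
------+------------
Iris  | Legal      
Eve   | HR         
Carol | Engineering
Dave  | Sales      
Carol | HR         
Alice | Sales      
Iris  | Sales      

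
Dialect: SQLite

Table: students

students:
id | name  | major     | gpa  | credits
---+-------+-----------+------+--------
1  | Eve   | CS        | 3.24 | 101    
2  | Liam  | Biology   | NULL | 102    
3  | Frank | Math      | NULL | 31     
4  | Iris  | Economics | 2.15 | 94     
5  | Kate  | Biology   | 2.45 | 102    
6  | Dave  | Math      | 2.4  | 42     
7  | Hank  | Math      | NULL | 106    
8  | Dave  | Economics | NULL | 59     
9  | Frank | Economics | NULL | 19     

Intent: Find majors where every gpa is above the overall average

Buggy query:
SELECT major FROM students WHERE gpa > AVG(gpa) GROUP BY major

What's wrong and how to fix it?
Bug: WHERE evaluates per row before aggregation, so AVG() is unavailable

Fix: Use a subquery for AVG and a HAVING MIN(...) filter so the condition holds for every row in the group

Corrected query:
SELECT major FROM students GROUP BY major HAVING MIN(gpa) > (SELECT AVG(gpa) FROM students)

Result:
major
-----
CS   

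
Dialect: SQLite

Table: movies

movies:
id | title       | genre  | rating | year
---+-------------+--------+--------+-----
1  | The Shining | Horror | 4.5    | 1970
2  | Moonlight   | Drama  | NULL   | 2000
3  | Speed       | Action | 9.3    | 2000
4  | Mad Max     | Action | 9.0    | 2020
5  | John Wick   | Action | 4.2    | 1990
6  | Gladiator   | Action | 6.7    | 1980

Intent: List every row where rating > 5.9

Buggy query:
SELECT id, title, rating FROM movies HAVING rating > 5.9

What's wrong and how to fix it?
Bug: This is a non-aggregate query (no GROUP BY, no aggregates), so in SQLite the HAVING clause is invalid here; a row-level condition belongs in WHERE

Fix: Replace HAVING with WHERE since the condition applies to individual rows

Corrected query:
SELECT id, title, rating FROM movies WHERE rating > 5.9

Result:
id | title     | rating
---+-----------+-------
3  | Speed     | 9.3   
4  | Mad Max   | 9     
6  | Gladiator | 6.7   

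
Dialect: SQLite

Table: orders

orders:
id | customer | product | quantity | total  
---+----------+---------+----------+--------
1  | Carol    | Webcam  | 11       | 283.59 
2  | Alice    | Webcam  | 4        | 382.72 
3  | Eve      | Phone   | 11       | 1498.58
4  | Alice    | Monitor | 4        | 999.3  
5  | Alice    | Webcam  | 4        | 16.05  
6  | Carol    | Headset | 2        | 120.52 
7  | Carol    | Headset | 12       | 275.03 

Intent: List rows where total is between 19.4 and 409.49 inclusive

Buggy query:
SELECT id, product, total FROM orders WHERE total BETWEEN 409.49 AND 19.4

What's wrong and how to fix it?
Bug: BETWEEN expects the lower bound first; with 409.49 AND 19.4 the range is empty

Fix: Swap the bounds so the smaller value comes first

Corrected query:
SELECT id, product, total FROM orders WHERE total BETWEEN 19.4 AND 409.49

Result:
id | product | total 
---+---------+-------
1  | Webcam  | 283.59
2  | Webcam  | 382.72
6  | Headset | 120.52
7  | Headset | 275.03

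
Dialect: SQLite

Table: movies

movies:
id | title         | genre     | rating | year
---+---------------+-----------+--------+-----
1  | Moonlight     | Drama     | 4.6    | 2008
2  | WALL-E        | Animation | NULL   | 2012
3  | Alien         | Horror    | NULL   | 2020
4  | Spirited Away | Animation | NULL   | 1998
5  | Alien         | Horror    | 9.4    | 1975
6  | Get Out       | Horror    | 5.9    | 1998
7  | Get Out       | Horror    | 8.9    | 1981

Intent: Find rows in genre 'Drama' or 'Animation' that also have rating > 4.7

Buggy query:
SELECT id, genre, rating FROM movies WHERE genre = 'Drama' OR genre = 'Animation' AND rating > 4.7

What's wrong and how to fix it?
Bug: AND binds tighter than OR, so this parses as genre = 'Drama' OR (genre = 'Animation' AND rating > 4.7)

Fix: Add parentheses around the OR so the AND applies to both alternatives

Corrected query:
SELECT id, genre, rating FROM movies WHERE (genre = 'Drama' OR genre = 'Animation') AND rating > 4.7

Result:
(no rows)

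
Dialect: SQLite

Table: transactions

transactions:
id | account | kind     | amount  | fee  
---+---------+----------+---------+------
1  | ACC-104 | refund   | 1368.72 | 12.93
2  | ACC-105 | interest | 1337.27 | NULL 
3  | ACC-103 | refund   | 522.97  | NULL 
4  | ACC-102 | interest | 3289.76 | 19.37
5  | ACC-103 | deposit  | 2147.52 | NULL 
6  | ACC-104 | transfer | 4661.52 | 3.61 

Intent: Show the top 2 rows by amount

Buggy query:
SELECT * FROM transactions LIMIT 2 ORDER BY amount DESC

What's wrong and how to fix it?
Bug: ORDER BY cannot follow LIMIT; LIMIT is the final clause

Fix: Swap the clauses: ORDER BY first, then LIMIT

Corrected query:
SELECT * FROM transactions ORDER BY amount DESC LIMIT 2

Result:
id | account | kind     | amount  | fee  
---+---------+----------+---------+------
6  | ACC-104 | transfer | 4661.52 | 3.61 
4  | ACC-102 | interest | 3289.76 | 19.37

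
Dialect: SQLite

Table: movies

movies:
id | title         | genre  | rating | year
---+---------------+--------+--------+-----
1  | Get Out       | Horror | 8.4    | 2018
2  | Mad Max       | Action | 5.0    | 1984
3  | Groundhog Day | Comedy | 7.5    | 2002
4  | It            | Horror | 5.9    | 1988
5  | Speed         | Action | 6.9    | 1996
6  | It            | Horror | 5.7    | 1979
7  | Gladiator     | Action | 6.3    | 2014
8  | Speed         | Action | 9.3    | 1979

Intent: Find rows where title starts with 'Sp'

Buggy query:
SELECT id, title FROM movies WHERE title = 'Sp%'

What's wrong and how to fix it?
Bug: '=' compares the literal string including the % character; pattern matching needs LIKE

Fix: Use LIKE for wildcard pattern matching

Corrected query:
SELECT id, title FROM movies WHERE title LIKE 'Sp%'

Result:
id | title
---+------
5  | Speed
8  | Speed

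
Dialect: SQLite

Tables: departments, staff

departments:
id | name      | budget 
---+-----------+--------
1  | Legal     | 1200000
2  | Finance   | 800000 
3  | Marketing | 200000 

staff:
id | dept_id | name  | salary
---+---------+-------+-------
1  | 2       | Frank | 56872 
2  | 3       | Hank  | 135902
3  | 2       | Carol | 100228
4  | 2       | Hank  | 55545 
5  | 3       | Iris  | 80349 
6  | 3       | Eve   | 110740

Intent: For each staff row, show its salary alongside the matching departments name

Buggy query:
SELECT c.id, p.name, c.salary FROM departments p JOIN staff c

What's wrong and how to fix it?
Bug: Missing join condition: each staff row is matched to all departments rows instead of just its own

Fix: Add ON c.dept_id = p.id to the JOIN

Corrected query:
SELECT c.id, p.name, c.salary FROM departments p JOIN staff c ON c.dept_id = p.id

Result:
id | name      | salary
---+-----------+-------
1  | Finance   | 56872 
2  | Marketing | 135902
3  | Finance   | 100228
4  | Finance   | 55545 
5  | Marketing | 80349 
6  | Marketing | 110740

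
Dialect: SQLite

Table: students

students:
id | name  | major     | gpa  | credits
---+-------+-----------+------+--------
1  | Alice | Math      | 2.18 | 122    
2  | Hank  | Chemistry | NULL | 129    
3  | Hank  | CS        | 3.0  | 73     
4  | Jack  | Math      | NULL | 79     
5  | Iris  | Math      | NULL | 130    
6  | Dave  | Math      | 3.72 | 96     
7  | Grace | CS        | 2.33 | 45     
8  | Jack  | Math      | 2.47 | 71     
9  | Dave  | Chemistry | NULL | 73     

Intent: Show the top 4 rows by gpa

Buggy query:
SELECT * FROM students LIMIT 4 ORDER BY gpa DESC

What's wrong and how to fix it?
Bug: ORDER BY cannot follow LIMIT; LIMIT is the final clause

Fix: Sort with ORDER BY, then apply LIMIT

Corrected query:
SELECT * FROM students ORDER BY gpa DESC LIMIT 4

Result:
id | name  | major | gpa  | credits
---+-------+-------+------+--------
6  | Dave  | Math  | 3.72 | 96     
3  | Hank  | CS    | 3    | 73     
8  | Jack  | Math  | 2.47 | 71     
7  | Grace | CS    | 2.33 | 45     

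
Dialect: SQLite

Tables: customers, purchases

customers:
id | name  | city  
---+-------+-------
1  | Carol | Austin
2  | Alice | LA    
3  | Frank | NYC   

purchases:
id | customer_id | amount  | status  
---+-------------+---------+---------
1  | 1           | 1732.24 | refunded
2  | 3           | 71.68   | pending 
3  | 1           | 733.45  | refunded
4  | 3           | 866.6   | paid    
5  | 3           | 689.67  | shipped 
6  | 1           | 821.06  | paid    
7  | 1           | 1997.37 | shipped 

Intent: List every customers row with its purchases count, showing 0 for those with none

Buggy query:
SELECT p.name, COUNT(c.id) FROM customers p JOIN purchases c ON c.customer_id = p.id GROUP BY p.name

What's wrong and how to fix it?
Bug: INNER JOIN drops customers rows that have no matching purchases rows

Fix: Switch to LEFT JOIN to retain unmatched parent rows

Corrected query:
SELECT p.name, COUNT(c.id) FROM customers p LEFT JOIN purchases c ON c.customer_id = p.id GROUP BY p.name

Result:
name  | COUNT(c.id)
------+------------
Alice | 0          
Carol | 4          
Frank | 3          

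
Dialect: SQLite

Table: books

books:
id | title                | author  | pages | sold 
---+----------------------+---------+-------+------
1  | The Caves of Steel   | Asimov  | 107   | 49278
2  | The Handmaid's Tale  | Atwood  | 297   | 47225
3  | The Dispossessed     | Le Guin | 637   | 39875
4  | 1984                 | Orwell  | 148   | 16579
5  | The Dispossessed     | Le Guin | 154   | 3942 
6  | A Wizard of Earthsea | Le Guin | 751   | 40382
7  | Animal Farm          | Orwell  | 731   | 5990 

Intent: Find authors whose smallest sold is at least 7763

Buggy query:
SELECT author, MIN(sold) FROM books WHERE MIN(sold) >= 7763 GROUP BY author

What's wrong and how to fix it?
Bug: Aggregates like MIN are computed per group after WHERE runs

Fix: Replace WHERE with HAVING after the GROUP BY

Corrected query:
SELECT author, MIN(sold) FROM books GROUP BY author HAVING MIN(sold) >= 7763

Result:
author | MIN(sold)
-------+----------
Asimov | 49278    
Atwood | 47225    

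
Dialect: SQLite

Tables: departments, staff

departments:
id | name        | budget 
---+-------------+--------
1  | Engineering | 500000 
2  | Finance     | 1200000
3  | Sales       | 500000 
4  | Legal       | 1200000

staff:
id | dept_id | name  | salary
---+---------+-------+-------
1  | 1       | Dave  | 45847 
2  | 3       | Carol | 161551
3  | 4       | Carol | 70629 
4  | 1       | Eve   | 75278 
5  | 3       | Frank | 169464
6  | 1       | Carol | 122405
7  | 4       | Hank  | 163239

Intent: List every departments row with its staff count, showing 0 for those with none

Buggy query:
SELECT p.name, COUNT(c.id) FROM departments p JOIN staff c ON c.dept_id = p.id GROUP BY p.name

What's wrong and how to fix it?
Bug: INNER JOIN drops departments rows that have no matching staff rows

Fix: Use LEFT JOIN so parents without children still appear (COUNT(c.id) gives 0)

Corrected query:
SELECT p.name, COUNT(c.id) FROM departments p LEFT JOIN staff c ON c.dept_id = p.id GROUP BY p.name

Result:
name        | COUNT(c.id)
------------+------------
Engineering | 3          
Finance     | 0          
Legal       | 2          
Sales       | 2          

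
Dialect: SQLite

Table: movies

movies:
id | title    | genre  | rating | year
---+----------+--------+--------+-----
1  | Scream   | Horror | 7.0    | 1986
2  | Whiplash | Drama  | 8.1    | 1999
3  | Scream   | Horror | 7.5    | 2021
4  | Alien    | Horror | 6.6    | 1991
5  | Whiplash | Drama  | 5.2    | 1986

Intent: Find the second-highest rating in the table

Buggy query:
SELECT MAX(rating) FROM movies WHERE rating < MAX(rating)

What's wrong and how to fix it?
Bug: MAX(rating) on the right of the comparison is an aggregate-in-WHERE error

Fix: Compute the overall MAX in a subquery, then take MAX of rows below it

Corrected query:
SELECT MAX(rating) FROM movies WHERE rating < (SELECT MAX(rating) FROM movies)

Result:
MAX(rating)
-----------
7.5        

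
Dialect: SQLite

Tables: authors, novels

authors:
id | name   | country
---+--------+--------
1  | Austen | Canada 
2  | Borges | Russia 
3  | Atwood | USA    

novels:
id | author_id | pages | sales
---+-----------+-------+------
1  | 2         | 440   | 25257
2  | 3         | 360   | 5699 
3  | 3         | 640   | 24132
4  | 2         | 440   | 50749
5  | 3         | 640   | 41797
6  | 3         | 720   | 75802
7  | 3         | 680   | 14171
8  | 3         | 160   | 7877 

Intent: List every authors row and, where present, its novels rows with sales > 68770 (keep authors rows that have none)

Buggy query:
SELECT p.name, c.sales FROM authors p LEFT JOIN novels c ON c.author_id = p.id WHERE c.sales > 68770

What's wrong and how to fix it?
Bug: A WHERE condition on the right-hand table after LEFT JOIN drops unmatched parents

Fix: Move the right-table condition into the ON clause so unmatched parents are kept

Corrected query:
SELECT p.name, c.sales FROM authors p LEFT JOIN novels c ON c.author_id = p.id AND c.sales > 68770

Result:
name   | sales
-------+------
Austen | NULL 
Borges | NULL 
Atwood | 75802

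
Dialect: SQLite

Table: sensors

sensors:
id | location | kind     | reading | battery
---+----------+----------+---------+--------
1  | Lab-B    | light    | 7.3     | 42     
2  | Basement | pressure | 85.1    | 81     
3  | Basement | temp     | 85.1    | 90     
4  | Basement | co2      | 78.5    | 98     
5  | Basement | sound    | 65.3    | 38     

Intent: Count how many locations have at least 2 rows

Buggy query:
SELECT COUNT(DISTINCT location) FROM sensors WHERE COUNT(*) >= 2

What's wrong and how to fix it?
Bug: COUNT(*) cannot appear in WHERE; the per-group count doesn't exist yet

Fix: Use a subquery that GROUPs and filters with HAVING, then count its rows

Corrected query:
SELECT COUNT(*) FROM (SELECT location FROM sensors GROUP BY location HAVING COUNT(*) >= 2)

Result:
COUNT(*)
--------
1       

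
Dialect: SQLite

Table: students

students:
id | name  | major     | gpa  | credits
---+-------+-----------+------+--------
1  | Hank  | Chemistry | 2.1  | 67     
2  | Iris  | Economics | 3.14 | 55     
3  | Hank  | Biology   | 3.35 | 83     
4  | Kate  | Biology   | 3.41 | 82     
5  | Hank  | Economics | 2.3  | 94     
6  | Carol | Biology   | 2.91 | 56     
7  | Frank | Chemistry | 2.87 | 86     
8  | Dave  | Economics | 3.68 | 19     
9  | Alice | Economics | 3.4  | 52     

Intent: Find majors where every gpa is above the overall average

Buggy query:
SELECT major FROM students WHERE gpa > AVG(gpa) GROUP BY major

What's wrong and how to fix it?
Bug: WHERE evaluates per row before aggregation, so AVG() is unavailable

Fix: Use a subquery for AVG and a HAVING MIN(...) filter so the condition holds for every row in the group

Corrected query:
SELECT major FROM students GROUP BY major HAVING MIN(gpa) > (SELECT AVG(gpa) FROM students)

Result:
(no rows)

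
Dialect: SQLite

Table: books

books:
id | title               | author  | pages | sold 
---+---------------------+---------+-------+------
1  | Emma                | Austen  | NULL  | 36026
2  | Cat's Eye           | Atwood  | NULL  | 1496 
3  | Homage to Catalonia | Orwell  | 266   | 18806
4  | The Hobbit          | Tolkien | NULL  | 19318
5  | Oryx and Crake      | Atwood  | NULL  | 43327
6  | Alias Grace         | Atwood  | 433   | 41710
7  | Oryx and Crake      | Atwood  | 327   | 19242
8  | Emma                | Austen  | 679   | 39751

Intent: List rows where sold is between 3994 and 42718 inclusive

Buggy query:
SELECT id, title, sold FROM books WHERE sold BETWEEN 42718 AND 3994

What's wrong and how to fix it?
Bug: BETWEEN expects the lower bound first; with 42718 AND 3994 the range is empty

Fix: Write BETWEEN 3994 AND 42718

Corrected query:
SELECT id, title, sold FROM books WHERE sold BETWEEN 3994 AND 42718

Result:
id | title               | sold 
---+---------------------+------
1  | Emma                | 36026
3  | Homage to Catalonia | 18806
4  | The Hobbit          | 19318
6  | Alias Grace         | 41710
7  | Oryx and Crake      | 19242
8  | Emma                | 39751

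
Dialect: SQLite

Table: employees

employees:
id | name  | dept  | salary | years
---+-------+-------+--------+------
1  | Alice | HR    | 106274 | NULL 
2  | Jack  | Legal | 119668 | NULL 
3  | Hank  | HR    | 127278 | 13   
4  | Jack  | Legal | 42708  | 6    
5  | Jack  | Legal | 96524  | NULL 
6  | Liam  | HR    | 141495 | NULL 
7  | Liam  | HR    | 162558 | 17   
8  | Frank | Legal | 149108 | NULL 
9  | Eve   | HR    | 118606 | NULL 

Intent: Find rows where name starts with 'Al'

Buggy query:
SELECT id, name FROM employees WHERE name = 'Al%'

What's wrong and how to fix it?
Bug: '=' compares the literal string including the % character; pattern matching needs LIKE

Fix: Use LIKE for wildcard pattern matching

Corrected query:
SELECT id, name FROM employees WHERE name LIKE 'Al%'

Result:
id | name 
---+------
1  | Alice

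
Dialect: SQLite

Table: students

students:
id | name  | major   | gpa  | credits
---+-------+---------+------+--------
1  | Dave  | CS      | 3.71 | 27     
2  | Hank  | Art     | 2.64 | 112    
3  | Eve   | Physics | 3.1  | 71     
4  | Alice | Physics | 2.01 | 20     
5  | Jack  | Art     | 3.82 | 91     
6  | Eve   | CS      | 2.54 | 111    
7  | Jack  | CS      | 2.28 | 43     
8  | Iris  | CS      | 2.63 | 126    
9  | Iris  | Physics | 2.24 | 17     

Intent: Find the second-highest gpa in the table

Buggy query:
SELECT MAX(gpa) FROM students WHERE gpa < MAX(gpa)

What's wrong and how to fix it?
Bug: MAX(gpa) on the right of the comparison is an aggregate-in-WHERE error

Fix: Compute the overall MAX in a subquery, then take MAX of rows below it

Corrected query:
SELECT MAX(gpa) FROM students WHERE gpa < (SELECT MAX(gpa) FROM students)

Result:
MAX(gpa)
--------
3.71    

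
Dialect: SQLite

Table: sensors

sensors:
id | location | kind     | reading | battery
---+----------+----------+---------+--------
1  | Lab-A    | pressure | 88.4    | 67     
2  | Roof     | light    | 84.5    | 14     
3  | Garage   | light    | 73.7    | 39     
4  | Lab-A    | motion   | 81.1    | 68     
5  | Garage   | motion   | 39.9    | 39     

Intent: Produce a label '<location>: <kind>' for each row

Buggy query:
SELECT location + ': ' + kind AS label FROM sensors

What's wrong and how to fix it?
Bug: SQLite uses || for string concatenation; + coerces text to numbers (yielding 0)

Fix: Use the || operator for string concatenation

Corrected query:
SELECT location || ': ' || kind AS label FROM sensors

Result:
label          
---------------
Lab-A: pressure
Roof: light    
Garage: light  
Lab-A: motion  
Garage: motion 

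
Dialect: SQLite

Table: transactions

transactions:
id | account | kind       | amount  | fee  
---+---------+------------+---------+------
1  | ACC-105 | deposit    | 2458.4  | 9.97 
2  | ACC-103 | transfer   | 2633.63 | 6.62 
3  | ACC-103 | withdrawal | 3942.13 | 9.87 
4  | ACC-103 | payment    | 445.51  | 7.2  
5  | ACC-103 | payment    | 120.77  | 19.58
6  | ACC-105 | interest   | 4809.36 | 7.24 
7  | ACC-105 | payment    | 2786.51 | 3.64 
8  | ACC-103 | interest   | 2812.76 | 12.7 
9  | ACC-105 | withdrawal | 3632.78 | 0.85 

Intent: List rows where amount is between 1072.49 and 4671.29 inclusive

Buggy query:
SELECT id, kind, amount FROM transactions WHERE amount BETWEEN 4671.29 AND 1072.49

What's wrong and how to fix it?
Bug: BETWEEN expects the lower bound first; with 4671.29 AND 1072.49 the range is empty

Fix: Write BETWEEN 1072.49 AND 4671.29

Corrected query:
SELECT id, kind, amount FROM transactions WHERE amount BETWEEN 1072.49 AND 4671.29

Result:
id | kind       | amount 
---+------------+--------
1  | deposit    | 2458.4 
2  | transfer   | 2633.63
3  | withdrawal | 3942.13
7  | payment    | 2786.51
8  | interest   | 2812.76
9  | withdrawal | 3632.78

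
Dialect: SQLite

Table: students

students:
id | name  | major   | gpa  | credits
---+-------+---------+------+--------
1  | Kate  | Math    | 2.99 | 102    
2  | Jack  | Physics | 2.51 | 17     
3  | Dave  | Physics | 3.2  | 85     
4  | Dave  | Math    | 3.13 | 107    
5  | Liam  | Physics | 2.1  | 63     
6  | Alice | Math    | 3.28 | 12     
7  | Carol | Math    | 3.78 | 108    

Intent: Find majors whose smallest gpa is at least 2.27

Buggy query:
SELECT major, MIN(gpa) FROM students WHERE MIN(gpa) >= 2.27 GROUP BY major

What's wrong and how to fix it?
Bug: Aggregates like MIN are computed per group after WHERE runs

Fix: Use HAVING for the per-group MIN condition

Corrected query:
SELECT major, MIN(gpa) FROM students GROUP BY major HAVING MIN(gpa) >= 2.27

Result:
major | MIN(gpa)
------+---------
Math  | 2.99    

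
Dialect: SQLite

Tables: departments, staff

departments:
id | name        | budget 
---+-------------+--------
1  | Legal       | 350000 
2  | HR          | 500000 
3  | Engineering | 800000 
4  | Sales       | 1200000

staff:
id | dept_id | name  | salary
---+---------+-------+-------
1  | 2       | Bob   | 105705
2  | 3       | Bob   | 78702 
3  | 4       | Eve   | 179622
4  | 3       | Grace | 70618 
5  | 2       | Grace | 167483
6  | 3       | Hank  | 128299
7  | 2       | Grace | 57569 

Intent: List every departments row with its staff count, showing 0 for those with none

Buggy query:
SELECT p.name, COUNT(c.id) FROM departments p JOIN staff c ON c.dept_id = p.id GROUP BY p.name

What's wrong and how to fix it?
Bug: An inner join excludes parents with zero children

Fix: Use LEFT JOIN so parents without children still appear (COUNT(c.id) gives 0)

Corrected query:
SELECT p.name, COUNT(c.id) FROM departments p LEFT JOIN staff c ON c.dept_id = p.id GROUP BY p.name

Result:
name        | COUNT(c.id)
------------+------------
Engineering | 3          
HR          | 3          
Legal       | 0          
Sales       | 1          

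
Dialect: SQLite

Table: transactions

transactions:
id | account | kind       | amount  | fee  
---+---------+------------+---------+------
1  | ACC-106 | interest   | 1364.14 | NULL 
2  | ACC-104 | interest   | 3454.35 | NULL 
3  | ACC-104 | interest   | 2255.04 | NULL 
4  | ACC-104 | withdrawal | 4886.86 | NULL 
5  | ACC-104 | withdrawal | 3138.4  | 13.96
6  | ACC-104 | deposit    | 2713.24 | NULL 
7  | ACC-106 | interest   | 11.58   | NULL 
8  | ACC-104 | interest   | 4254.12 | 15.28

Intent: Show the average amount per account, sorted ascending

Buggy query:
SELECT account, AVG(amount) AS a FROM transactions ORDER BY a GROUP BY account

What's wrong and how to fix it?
Bug: ORDER BY appears before GROUP BY; SQL clause order requires GROUP BY first

Fix: Move ORDER BY to the end, after GROUP BY

Corrected query:
SELECT account, AVG(amount) AS a FROM transactions GROUP BY account ORDER BY a

Result:
account | a       
--------+---------
ACC-106 | 687.86  
ACC-104 | 3450.335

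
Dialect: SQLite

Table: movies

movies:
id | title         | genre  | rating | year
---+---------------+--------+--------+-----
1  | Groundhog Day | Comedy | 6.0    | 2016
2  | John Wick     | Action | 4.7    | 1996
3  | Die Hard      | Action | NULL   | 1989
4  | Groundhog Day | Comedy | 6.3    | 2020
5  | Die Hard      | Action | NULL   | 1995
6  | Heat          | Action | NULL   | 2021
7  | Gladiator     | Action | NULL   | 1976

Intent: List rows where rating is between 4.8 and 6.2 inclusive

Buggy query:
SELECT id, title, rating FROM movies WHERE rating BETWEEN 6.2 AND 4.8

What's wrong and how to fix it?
Bug: The bounds are reversed; BETWEEN a AND b requires a <= b to match anything

Fix: Write BETWEEN 4.8 AND 6.2

Corrected query:
SELECT id, title, rating FROM movies WHERE rating BETWEEN 4.8 AND 6.2

Result:
id | title         | rating
---+---------------+-------
1  | Groundhog Day | 6     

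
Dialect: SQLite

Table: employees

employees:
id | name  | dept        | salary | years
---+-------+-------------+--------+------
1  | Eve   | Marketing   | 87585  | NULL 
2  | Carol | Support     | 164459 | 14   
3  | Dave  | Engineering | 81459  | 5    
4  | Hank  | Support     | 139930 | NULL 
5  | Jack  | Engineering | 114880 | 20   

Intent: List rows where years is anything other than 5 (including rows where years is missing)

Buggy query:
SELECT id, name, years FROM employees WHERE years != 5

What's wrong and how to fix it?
Bug: Inequality against NULL is unknown, not true; rows with NULL are dropped

Fix: Add an explicit OR years IS NULL to include the missing-value rows

Corrected query:
SELECT id, name, years FROM employees WHERE years != 5 OR years IS NULL

Result:
id | name  | years
---+-------+------
1  | Eve   | NULL 
2  | Carol | 14   
4  | Hank  | NULL 
5  | Jack  | 20   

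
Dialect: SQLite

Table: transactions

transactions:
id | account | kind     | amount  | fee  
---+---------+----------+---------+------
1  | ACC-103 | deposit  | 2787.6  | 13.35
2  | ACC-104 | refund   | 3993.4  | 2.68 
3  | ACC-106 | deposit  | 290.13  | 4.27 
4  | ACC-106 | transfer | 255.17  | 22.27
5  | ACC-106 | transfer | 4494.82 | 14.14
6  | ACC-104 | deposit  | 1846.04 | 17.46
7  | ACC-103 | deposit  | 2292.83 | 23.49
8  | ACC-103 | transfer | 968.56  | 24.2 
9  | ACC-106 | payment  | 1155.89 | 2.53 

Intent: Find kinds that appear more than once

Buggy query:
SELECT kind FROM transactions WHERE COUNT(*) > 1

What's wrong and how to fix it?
Bug: COUNT(*) is an aggregate and cannot be used in WHERE

Fix: Group first, then use HAVING for the count condition

Corrected query:
SELECT kind FROM transactions GROUP BY kind HAVING COUNT(*) > 1

Result:
kind    
--------
deposit 
transfer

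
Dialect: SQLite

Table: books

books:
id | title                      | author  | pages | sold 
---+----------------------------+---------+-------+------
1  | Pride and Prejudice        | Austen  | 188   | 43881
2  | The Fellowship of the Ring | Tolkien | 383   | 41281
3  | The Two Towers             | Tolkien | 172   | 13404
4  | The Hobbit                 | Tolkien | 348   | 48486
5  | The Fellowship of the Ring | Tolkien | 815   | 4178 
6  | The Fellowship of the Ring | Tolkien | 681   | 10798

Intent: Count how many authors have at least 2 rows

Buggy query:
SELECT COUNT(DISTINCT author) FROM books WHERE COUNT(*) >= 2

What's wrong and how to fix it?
Bug: COUNT(*) cannot appear in WHERE; the per-group count doesn't exist yet

Fix: Use a subquery that GROUPs and filters with HAVING, then count its rows

Corrected query:
SELECT COUNT(*) FROM (SELECT author FROM books GROUP BY author HAVING COUNT(*) >= 2)

Result:
COUNT(*)
--------
1       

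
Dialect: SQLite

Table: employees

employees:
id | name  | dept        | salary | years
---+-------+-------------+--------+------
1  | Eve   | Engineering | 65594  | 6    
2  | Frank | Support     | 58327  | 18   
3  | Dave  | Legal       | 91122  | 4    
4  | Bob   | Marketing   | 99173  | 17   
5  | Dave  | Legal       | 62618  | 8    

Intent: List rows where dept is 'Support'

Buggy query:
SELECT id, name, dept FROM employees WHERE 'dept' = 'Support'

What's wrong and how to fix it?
Bug: 'dept' in single quotes is a string literal, not the column; the comparison is literal-vs-literal and never true

Fix: Remove the quotes around the column name (or use double quotes for an identifier)

Corrected query:
SELECT id, name, dept FROM employees WHERE dept = 'Support'

Result:
id | name  | dept   
---+-------+--------
2  | Frank | Support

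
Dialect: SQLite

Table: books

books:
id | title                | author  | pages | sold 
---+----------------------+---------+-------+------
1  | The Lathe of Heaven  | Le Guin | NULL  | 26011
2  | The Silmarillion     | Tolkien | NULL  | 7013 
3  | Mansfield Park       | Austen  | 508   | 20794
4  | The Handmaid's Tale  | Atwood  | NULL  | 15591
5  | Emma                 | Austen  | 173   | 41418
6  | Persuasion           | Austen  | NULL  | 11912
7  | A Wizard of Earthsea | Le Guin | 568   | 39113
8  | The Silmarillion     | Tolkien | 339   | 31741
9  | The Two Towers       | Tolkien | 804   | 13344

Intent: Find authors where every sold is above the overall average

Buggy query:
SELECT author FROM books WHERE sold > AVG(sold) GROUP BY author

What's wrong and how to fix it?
Bug: WHERE evaluates per row before aggregation, so AVG() is unavailable

Fix: Use a subquery for AVG and a HAVING MIN(...) filter so the condition holds for every row in the group

Corrected query:
SELECT author FROM books GROUP BY author HAVING MIN(sold) > (SELECT AVG(sold) FROM books)

Result:
author 
-------
Le Guin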